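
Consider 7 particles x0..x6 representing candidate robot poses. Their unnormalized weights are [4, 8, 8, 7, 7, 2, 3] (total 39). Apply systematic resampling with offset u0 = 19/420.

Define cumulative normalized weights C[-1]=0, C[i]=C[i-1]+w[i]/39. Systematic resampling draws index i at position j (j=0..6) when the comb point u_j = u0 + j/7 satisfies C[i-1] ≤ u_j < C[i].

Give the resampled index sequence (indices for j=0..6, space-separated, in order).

C = [4/39, 4/13, 20/39, 9/13, 34/39, 12/13, 1]
j=0: u_0=19/420 ∈ [0, 4/39) → index 0
j=1: u_1=79/420 ∈ [4/39, 4/13) → index 1
j=2: u_2=139/420 ∈ [4/13, 20/39) → index 2
j=3: u_3=199/420 ∈ [4/13, 20/39) → index 2
j=4: u_4=37/60 ∈ [20/39, 9/13) → index 3
j=5: u_5=319/420 ∈ [9/13, 34/39) → index 4
j=6: u_6=379/420 ∈ [34/39, 12/13) → index 5

0 1 2 2 3 4 5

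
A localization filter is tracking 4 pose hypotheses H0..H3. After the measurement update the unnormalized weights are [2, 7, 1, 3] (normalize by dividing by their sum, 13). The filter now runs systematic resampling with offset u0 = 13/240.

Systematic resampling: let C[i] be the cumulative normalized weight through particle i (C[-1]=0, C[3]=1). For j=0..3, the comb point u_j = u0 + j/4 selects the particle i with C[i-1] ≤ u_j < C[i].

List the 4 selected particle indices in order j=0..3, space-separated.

C = [2/13, 9/13, 10/13, 1]
j=0: u_0=13/240 ∈ [0, 2/13) → index 0
j=1: u_1=73/240 ∈ [2/13, 9/13) → index 1
j=2: u_2=133/240 ∈ [2/13, 9/13) → index 1
j=3: u_3=193/240 ∈ [10/13, 1) → index 3

0 1 1 3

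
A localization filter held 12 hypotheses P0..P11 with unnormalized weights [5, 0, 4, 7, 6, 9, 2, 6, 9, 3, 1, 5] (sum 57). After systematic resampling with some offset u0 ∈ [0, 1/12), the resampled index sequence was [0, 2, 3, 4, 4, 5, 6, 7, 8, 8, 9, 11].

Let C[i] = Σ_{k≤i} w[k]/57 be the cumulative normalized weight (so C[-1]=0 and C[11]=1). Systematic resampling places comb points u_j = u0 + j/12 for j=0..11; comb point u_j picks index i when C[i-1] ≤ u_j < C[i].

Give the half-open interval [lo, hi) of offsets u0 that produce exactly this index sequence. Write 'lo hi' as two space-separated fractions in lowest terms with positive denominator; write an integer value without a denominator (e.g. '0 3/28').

C = [5/57, 5/57, 3/19, 16/57, 22/57, 31/57, 11/19, 13/19, 16/19, 17/19, 52/57, 1]
j=0 picked index 0: u0 ∈ [0, 5/57)
j=1 picked index 2: u0 ∈ [1/228, 17/228)
j=2 picked index 3: u0 ∈ [-1/114, 13/114)
j=3 picked index 4: u0 ∈ [7/228, 31/228)
j=4 picked index 4: u0 ∈ [-1/19, 1/19)
j=5 picked index 5: u0 ∈ [-7/228, 29/228)
j=6 picked index 6: u0 ∈ [5/114, 3/38)
j=7 picked index 7: u0 ∈ [-1/228, 23/228)
j=8 picked index 8: u0 ∈ [1/57, 10/57)
j=9 picked index 8: u0 ∈ [-5/76, 7/76)
j=10 picked index 9: u0 ∈ [1/114, 7/114)
j=11 picked index 11: u0 ∈ [-1/228, 1/12)
intersection: [5/114, 1/19)

5/114 1/19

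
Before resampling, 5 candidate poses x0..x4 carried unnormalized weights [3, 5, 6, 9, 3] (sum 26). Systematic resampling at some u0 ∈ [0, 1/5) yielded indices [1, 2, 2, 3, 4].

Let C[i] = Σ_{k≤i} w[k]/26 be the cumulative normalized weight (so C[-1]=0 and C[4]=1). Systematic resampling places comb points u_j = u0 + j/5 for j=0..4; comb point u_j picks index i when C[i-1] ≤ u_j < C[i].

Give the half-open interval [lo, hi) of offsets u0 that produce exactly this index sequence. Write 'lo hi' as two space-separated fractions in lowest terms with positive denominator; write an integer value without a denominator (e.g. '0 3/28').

3/26 9/65

C = [3/26, 4/13, 7/13, 23/26, 1]
j=0 picked index 1: u0 ∈ [3/26, 4/13)
j=1 picked index 2: u0 ∈ [7/65, 22/65)
j=2 picked index 2: u0 ∈ [-6/65, 9/65)
j=3 picked index 3: u0 ∈ [-4/65, 37/130)
j=4 picked index 4: u0 ∈ [11/130, 1/5)
intersection: [3/26, 9/65)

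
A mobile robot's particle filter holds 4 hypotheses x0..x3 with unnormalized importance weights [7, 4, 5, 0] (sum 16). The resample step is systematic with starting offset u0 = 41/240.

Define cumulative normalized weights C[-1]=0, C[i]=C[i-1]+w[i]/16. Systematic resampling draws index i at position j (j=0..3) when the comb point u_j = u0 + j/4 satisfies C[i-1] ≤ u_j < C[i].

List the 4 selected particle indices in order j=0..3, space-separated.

0 0 1 2

C = [7/16, 11/16, 1, 1]
j=0: u_0=41/240 ∈ [0, 7/16) → index 0
j=1: u_1=101/240 ∈ [0, 7/16) → index 0
j=2: u_2=161/240 ∈ [7/16, 11/16) → index 1
j=3: u_3=221/240 ∈ [11/16, 1) → index 2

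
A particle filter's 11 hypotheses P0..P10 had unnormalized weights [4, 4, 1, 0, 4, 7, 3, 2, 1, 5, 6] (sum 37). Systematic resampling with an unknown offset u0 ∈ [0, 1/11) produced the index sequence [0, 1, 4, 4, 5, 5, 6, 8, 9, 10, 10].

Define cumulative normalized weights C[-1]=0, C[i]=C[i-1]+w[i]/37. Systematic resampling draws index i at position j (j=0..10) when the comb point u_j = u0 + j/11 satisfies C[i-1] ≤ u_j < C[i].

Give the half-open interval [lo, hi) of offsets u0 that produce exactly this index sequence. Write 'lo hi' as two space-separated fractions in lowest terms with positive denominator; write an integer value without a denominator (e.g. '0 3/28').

C = [4/37, 8/37, 9/37, 9/37, 13/37, 20/37, 23/37, 25/37, 26/37, 31/37, 1]
j=0 picked index 0: u0 ∈ [0, 4/37)
j=1 picked index 1: u0 ∈ [7/407, 51/407)
j=2 picked index 4: u0 ∈ [25/407, 69/407)
j=3 picked index 4: u0 ∈ [-12/407, 32/407)
j=4 picked index 5: u0 ∈ [-5/407, 72/407)
j=5 picked index 5: u0 ∈ [-42/407, 35/407)
j=6 picked index 6: u0 ∈ [-2/407, 31/407)
j=7 picked index 8: u0 ∈ [16/407, 27/407)
j=8 picked index 9: u0 ∈ [-10/407, 45/407)
j=9 picked index 10: u0 ∈ [8/407, 2/11)
j=10 picked index 10: u0 ∈ [-29/407, 1/11)
intersection: [25/407, 27/407)

25/407 27/407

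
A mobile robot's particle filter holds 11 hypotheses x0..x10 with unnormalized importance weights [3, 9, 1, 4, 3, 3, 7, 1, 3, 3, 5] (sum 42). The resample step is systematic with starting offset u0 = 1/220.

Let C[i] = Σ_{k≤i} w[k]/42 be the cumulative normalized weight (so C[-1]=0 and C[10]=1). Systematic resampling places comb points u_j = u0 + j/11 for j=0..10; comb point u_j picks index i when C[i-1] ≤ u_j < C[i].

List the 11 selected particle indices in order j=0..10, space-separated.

0 1 1 1 3 4 6 6 7 9 10

C = [1/14, 2/7, 13/42, 17/42, 10/21, 23/42, 5/7, 31/42, 17/21, 37/42, 1]
j=0: u_0=1/220 ∈ [0, 1/14) → index 0
j=1: u_1=21/220 ∈ [1/14, 2/7) → index 1
j=2: u_2=41/220 ∈ [1/14, 2/7) → index 1
j=3: u_3=61/220 ∈ [1/14, 2/7) → index 1
j=4: u_4=81/220 ∈ [13/42, 17/42) → index 3
j=5: u_5=101/220 ∈ [17/42, 10/21) → index 4
j=6: u_6=11/20 ∈ [23/42, 5/7) → index 6
j=7: u_7=141/220 ∈ [23/42, 5/7) → index 6
j=8: u_8=161/220 ∈ [5/7, 31/42) → index 7
j=9: u_9=181/220 ∈ [17/21, 37/42) → index 9
j=10: u_10=201/220 ∈ [37/42, 1) → index 10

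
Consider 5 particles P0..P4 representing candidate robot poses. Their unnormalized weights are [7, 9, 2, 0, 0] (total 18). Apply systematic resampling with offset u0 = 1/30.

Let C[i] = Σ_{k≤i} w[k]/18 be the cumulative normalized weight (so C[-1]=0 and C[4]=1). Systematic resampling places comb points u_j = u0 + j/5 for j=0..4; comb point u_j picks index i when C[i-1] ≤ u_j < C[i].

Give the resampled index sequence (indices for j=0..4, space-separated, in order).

0 0 1 1 1

C = [7/18, 8/9, 1, 1, 1]
j=0: u_0=1/30 ∈ [0, 7/18) → index 0
j=1: u_1=7/30 ∈ [0, 7/18) → index 0
j=2: u_2=13/30 ∈ [7/18, 8/9) → index 1
j=3: u_3=19/30 ∈ [7/18, 8/9) → index 1
j=4: u_4=5/6 ∈ [7/18, 8/9) → index 1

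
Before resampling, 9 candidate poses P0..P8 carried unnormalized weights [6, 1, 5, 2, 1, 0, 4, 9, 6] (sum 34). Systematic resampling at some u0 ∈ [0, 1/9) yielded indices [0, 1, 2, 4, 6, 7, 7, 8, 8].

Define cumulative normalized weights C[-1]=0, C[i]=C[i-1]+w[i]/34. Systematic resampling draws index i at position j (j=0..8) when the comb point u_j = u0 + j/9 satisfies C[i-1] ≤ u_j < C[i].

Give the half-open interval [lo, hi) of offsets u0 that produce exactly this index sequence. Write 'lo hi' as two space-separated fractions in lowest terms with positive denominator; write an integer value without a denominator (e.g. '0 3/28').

4/51 29/306

C = [3/17, 7/34, 6/17, 7/17, 15/34, 15/34, 19/34, 14/17, 1]
j=0 picked index 0: u0 ∈ [0, 3/17)
j=1 picked index 1: u0 ∈ [10/153, 29/306)
j=2 picked index 2: u0 ∈ [-5/306, 20/153)
j=3 picked index 4: u0 ∈ [4/51, 11/102)
j=4 picked index 6: u0 ∈ [-1/306, 35/306)
j=5 picked index 7: u0 ∈ [1/306, 41/153)
j=6 picked index 7: u0 ∈ [-11/102, 8/51)
j=7 picked index 8: u0 ∈ [7/153, 2/9)
j=8 picked index 8: u0 ∈ [-10/153, 1/9)
intersection: [4/51, 29/306)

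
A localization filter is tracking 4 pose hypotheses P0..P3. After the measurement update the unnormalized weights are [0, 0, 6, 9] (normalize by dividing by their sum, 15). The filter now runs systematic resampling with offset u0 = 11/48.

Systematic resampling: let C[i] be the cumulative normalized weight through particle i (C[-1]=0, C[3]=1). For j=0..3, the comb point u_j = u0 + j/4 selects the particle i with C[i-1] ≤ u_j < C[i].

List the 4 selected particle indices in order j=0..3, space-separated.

C = [0, 0, 2/5, 1]
j=0: u_0=11/48 ∈ [0, 2/5) → index 2
j=1: u_1=23/48 ∈ [2/5, 1) → index 3
j=2: u_2=35/48 ∈ [2/5, 1) → index 3
j=3: u_3=47/48 ∈ [2/5, 1) → index 3

2 3 3 3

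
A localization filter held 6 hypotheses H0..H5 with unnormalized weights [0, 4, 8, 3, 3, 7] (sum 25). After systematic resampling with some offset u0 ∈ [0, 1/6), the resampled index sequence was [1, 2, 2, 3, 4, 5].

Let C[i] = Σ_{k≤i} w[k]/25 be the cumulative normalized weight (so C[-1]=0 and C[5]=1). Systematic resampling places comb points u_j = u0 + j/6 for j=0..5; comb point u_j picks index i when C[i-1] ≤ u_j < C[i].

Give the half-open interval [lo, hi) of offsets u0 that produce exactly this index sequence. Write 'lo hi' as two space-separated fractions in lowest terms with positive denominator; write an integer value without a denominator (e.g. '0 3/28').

0 4/75

C = [0, 4/25, 12/25, 3/5, 18/25, 1]
j=0 picked index 1: u0 ∈ [0, 4/25)
j=1 picked index 2: u0 ∈ [-1/150, 47/150)
j=2 picked index 2: u0 ∈ [-13/75, 11/75)
j=3 picked index 3: u0 ∈ [-1/50, 1/10)
j=4 picked index 4: u0 ∈ [-1/15, 4/75)
j=5 picked index 5: u0 ∈ [-17/150, 1/6)
intersection: [0, 4/75)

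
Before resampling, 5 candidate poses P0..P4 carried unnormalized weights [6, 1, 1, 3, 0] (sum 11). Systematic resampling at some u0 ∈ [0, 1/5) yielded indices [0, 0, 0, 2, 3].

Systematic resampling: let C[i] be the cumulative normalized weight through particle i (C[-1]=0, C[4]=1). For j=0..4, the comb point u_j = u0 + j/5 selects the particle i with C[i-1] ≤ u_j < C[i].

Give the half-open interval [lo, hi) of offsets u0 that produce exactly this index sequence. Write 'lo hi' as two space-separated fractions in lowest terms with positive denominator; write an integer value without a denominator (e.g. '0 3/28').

2/55 7/55

C = [6/11, 7/11, 8/11, 1, 1]
j=0 picked index 0: u0 ∈ [0, 6/11)
j=1 picked index 0: u0 ∈ [-1/5, 19/55)
j=2 picked index 0: u0 ∈ [-2/5, 8/55)
j=3 picked index 2: u0 ∈ [2/55, 7/55)
j=4 picked index 3: u0 ∈ [-4/55, 1/5)
intersection: [2/55, 7/55)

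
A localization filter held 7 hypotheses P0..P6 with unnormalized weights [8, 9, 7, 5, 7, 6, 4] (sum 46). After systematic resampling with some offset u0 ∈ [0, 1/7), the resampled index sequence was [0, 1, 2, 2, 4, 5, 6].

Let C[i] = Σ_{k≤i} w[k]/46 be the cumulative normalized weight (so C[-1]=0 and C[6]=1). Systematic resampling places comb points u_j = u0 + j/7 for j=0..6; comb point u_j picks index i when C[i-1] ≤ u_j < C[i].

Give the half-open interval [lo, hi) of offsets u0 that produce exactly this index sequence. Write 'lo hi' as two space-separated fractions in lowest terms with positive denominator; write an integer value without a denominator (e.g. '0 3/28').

27/322 15/161

C = [4/23, 17/46, 12/23, 29/46, 18/23, 21/23, 1]
j=0 picked index 0: u0 ∈ [0, 4/23)
j=1 picked index 1: u0 ∈ [5/161, 73/322)
j=2 picked index 2: u0 ∈ [27/322, 38/161)
j=3 picked index 2: u0 ∈ [-19/322, 15/161)
j=4 picked index 4: u0 ∈ [19/322, 34/161)
j=5 picked index 5: u0 ∈ [11/161, 32/161)
j=6 picked index 6: u0 ∈ [9/161, 1/7)
intersection: [27/322, 15/161)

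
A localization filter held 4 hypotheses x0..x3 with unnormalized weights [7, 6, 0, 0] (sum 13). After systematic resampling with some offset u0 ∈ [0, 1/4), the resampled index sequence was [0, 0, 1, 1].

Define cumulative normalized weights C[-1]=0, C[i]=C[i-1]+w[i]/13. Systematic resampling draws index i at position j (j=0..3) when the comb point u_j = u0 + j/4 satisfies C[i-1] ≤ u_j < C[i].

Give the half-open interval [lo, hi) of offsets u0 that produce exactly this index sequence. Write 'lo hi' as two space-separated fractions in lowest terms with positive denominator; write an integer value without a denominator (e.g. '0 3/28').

C = [7/13, 1, 1, 1]
j=0 picked index 0: u0 ∈ [0, 7/13)
j=1 picked index 0: u0 ∈ [-1/4, 15/52)
j=2 picked index 1: u0 ∈ [1/26, 1/2)
j=3 picked index 1: u0 ∈ [-11/52, 1/4)
intersection: [1/26, 1/4)

1/26 1/4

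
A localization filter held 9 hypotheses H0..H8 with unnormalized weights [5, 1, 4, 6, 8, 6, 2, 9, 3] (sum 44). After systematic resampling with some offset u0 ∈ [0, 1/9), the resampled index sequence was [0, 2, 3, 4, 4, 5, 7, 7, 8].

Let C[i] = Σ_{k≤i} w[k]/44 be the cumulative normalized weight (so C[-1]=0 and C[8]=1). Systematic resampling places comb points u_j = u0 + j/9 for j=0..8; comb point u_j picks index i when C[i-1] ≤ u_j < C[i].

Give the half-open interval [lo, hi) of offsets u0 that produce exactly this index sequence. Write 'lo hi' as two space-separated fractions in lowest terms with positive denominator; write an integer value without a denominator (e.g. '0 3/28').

2/33 10/99

C = [5/44, 3/22, 5/22, 4/11, 6/11, 15/22, 8/11, 41/44, 1]
j=0 picked index 0: u0 ∈ [0, 5/44)
j=1 picked index 2: u0 ∈ [5/198, 23/198)
j=2 picked index 3: u0 ∈ [1/198, 14/99)
j=3 picked index 4: u0 ∈ [1/33, 7/33)
j=4 picked index 4: u0 ∈ [-8/99, 10/99)
j=5 picked index 5: u0 ∈ [-1/99, 25/198)
j=6 picked index 7: u0 ∈ [2/33, 35/132)
j=7 picked index 7: u0 ∈ [-5/99, 61/396)
j=8 picked index 8: u0 ∈ [17/396, 1/9)
intersection: [2/33, 10/99)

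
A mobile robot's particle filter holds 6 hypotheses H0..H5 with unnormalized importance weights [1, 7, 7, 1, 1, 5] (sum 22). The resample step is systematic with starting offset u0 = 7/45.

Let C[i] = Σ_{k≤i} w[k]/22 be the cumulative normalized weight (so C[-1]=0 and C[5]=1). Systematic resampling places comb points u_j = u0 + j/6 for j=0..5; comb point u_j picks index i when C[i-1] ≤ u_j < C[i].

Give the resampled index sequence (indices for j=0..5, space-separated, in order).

1 1 2 2 5 5

C = [1/22, 4/11, 15/22, 8/11, 17/22, 1]
j=0: u_0=7/45 ∈ [1/22, 4/11) → index 1
j=1: u_1=29/90 ∈ [1/22, 4/11) → index 1
j=2: u_2=22/45 ∈ [4/11, 15/22) → index 2
j=3: u_3=59/90 ∈ [4/11, 15/22) → index 2
j=4: u_4=37/45 ∈ [17/22, 1) → index 5
j=5: u_5=89/90 ∈ [17/22, 1) → index 5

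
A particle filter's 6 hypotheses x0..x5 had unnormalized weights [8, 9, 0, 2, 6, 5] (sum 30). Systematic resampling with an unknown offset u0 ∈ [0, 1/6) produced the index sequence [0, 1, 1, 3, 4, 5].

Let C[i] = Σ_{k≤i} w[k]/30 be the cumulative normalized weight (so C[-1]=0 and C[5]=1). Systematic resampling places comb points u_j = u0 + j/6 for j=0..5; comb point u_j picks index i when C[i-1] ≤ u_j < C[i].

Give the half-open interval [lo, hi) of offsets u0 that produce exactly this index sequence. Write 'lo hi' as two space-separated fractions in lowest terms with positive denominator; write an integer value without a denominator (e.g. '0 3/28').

C = [4/15, 17/30, 17/30, 19/30, 5/6, 1]
j=0 picked index 0: u0 ∈ [0, 4/15)
j=1 picked index 1: u0 ∈ [1/10, 2/5)
j=2 picked index 1: u0 ∈ [-1/15, 7/30)
j=3 picked index 3: u0 ∈ [1/15, 2/15)
j=4 picked index 4: u0 ∈ [-1/30, 1/6)
j=5 picked index 5: u0 ∈ [0, 1/6)
intersection: [1/10, 2/15)

1/10 2/15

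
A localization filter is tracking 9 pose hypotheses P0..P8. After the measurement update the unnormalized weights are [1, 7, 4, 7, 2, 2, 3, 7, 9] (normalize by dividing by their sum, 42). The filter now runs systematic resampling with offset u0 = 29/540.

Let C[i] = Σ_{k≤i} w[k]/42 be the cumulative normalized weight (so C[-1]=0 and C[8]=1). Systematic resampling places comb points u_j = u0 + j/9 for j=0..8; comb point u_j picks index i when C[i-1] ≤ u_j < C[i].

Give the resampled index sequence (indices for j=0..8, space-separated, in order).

1 1 2 3 4 6 7 8 8

C = [1/42, 4/21, 2/7, 19/42, 1/2, 23/42, 13/21, 11/14, 1]
j=0: u_0=29/540 ∈ [1/42, 4/21) → index 1
j=1: u_1=89/540 ∈ [1/42, 4/21) → index 1
j=2: u_2=149/540 ∈ [4/21, 2/7) → index 2
j=3: u_3=209/540 ∈ [2/7, 19/42) → index 3
j=4: u_4=269/540 ∈ [19/42, 1/2) → index 4
j=5: u_5=329/540 ∈ [23/42, 13/21) → index 6
j=6: u_6=389/540 ∈ [13/21, 11/14) → index 7
j=7: u_7=449/540 ∈ [11/14, 1) → index 8
j=8: u_8=509/540 ∈ [11/14, 1) → index 8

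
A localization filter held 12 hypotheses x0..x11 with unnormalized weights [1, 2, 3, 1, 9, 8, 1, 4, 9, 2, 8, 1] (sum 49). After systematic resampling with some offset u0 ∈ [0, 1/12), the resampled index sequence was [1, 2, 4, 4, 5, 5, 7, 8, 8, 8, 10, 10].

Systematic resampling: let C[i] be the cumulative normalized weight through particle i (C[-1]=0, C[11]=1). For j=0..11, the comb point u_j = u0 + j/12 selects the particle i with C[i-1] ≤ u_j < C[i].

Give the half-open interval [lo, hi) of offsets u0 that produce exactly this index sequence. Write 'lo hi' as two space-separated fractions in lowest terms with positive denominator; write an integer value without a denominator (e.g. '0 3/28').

C = [1/49, 3/49, 6/49, 1/7, 16/49, 24/49, 25/49, 29/49, 38/49, 40/49, 48/49, 1]
j=0 picked index 1: u0 ∈ [1/49, 3/49)
j=1 picked index 2: u0 ∈ [-13/588, 23/588)
j=2 picked index 4: u0 ∈ [-1/42, 47/294)
j=3 picked index 4: u0 ∈ [-3/28, 15/196)
j=4 picked index 5: u0 ∈ [-1/147, 23/147)
j=5 picked index 5: u0 ∈ [-53/588, 43/588)
j=6 picked index 7: u0 ∈ [1/98, 9/98)
j=7 picked index 8: u0 ∈ [5/588, 113/588)
j=8 picked index 8: u0 ∈ [-11/147, 16/147)
j=9 picked index 8: u0 ∈ [-31/196, 5/196)
j=10 picked index 10: u0 ∈ [-5/294, 43/294)
j=11 picked index 10: u0 ∈ [-59/588, 37/588)
intersection: [1/49, 5/196)

1/49 5/196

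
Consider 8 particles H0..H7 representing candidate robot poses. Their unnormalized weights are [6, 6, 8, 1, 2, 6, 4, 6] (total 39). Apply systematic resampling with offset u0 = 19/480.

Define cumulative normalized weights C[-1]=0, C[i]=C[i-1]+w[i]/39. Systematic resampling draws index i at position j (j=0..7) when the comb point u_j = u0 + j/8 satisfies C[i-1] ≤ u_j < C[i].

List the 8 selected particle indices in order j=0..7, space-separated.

0 1 1 2 4 5 6 7

C = [2/13, 4/13, 20/39, 7/13, 23/39, 29/39, 11/13, 1]
j=0: u_0=19/480 ∈ [0, 2/13) → index 0
j=1: u_1=79/480 ∈ [2/13, 4/13) → index 1
j=2: u_2=139/480 ∈ [2/13, 4/13) → index 1
j=3: u_3=199/480 ∈ [4/13, 20/39) → index 2
j=4: u_4=259/480 ∈ [7/13, 23/39) → index 4
j=5: u_5=319/480 ∈ [23/39, 29/39) → index 5
j=6: u_6=379/480 ∈ [29/39, 11/13) → index 6
j=7: u_7=439/480 ∈ [11/13, 1) → index 7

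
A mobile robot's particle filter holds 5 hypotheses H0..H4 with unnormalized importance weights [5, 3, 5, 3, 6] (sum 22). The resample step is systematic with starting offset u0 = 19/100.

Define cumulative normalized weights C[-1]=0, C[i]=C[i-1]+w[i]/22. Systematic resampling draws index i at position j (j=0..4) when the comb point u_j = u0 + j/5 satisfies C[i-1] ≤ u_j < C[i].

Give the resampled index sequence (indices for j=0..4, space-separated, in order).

C = [5/22, 4/11, 13/22, 8/11, 1]
j=0: u_0=19/100 ∈ [0, 5/22) → index 0
j=1: u_1=39/100 ∈ [4/11, 13/22) → index 2
j=2: u_2=59/100 ∈ [4/11, 13/22) → index 2
j=3: u_3=79/100 ∈ [8/11, 1) → index 4
j=4: u_4=99/100 ∈ [8/11, 1) → index 4

0 2 2 4 4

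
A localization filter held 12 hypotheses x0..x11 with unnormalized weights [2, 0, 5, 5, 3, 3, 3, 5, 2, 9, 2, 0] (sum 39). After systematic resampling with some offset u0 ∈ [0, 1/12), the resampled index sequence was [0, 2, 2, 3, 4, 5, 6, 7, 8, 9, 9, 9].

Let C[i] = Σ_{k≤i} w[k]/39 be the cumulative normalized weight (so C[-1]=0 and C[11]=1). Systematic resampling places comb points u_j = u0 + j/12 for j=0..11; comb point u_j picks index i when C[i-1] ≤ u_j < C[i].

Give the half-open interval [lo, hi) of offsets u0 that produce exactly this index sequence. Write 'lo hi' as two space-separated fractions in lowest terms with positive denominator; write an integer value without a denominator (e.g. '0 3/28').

0 1/78

C = [2/39, 2/39, 7/39, 4/13, 5/13, 6/13, 7/13, 2/3, 28/39, 37/39, 1, 1]
j=0 picked index 0: u0 ∈ [0, 2/39)
j=1 picked index 2: u0 ∈ [-5/156, 5/52)
j=2 picked index 2: u0 ∈ [-3/26, 1/78)
j=3 picked index 3: u0 ∈ [-11/156, 3/52)
j=4 picked index 4: u0 ∈ [-1/39, 2/39)
j=5 picked index 5: u0 ∈ [-5/156, 7/156)
j=6 picked index 6: u0 ∈ [-1/26, 1/26)
j=7 picked index 7: u0 ∈ [-7/156, 1/12)
j=8 picked index 8: u0 ∈ [0, 2/39)
j=9 picked index 9: u0 ∈ [-5/156, 31/156)
j=10 picked index 9: u0 ∈ [-3/26, 3/26)
j=11 picked index 9: u0 ∈ [-31/156, 5/156)
intersection: [0, 1/78)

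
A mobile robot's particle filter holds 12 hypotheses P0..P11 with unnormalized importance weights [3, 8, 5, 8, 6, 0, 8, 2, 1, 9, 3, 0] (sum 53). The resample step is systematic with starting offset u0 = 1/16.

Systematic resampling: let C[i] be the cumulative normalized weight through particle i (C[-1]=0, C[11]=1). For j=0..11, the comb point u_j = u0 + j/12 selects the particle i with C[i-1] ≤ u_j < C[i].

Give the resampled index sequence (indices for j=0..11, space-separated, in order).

1 1 2 3 3 4 4 6 7 9 9 10

C = [3/53, 11/53, 16/53, 24/53, 30/53, 30/53, 38/53, 40/53, 41/53, 50/53, 1, 1]
j=0: u_0=1/16 ∈ [3/53, 11/53) → index 1
j=1: u_1=7/48 ∈ [3/53, 11/53) → index 1
j=2: u_2=11/48 ∈ [11/53, 16/53) → index 2
j=3: u_3=5/16 ∈ [16/53, 24/53) → index 3
j=4: u_4=19/48 ∈ [16/53, 24/53) → index 3
j=5: u_5=23/48 ∈ [24/53, 30/53) → index 4
j=6: u_6=9/16 ∈ [24/53, 30/53) → index 4
j=7: u_7=31/48 ∈ [30/53, 38/53) → index 6
j=8: u_8=35/48 ∈ [38/53, 40/53) → index 7
j=9: u_9=13/16 ∈ [41/53, 50/53) → index 9
j=10: u_10=43/48 ∈ [41/53, 50/53) → index 9
j=11: u_11=47/48 ∈ [50/53, 1) → index 10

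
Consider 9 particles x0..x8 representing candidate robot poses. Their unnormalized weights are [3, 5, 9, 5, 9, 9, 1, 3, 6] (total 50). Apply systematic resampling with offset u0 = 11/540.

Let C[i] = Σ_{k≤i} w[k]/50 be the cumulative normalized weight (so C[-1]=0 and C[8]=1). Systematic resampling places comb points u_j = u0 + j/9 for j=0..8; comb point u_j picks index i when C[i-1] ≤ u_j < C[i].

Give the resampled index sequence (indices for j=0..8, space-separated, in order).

C = [3/50, 4/25, 17/50, 11/25, 31/50, 4/5, 41/50, 22/25, 1]
j=0: u_0=11/540 ∈ [0, 3/50) → index 0
j=1: u_1=71/540 ∈ [3/50, 4/25) → index 1
j=2: u_2=131/540 ∈ [4/25, 17/50) → index 2
j=3: u_3=191/540 ∈ [17/50, 11/25) → index 3
j=4: u_4=251/540 ∈ [11/25, 31/50) → index 4
j=5: u_5=311/540 ∈ [11/25, 31/50) → index 4
j=6: u_6=371/540 ∈ [31/50, 4/5) → index 5
j=7: u_7=431/540 ∈ [31/50, 4/5) → index 5
j=8: u_8=491/540 ∈ [22/25, 1) → index 8

0 1 2 3 4 4 5 5 8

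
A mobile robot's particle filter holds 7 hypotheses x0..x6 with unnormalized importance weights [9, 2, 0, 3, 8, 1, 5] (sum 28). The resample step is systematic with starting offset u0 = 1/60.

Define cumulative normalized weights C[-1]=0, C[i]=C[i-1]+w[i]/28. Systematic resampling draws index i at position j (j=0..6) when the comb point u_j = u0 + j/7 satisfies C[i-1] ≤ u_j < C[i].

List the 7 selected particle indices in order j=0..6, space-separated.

0 0 0 3 4 4 6

C = [9/28, 11/28, 11/28, 1/2, 11/14, 23/28, 1]
j=0: u_0=1/60 ∈ [0, 9/28) → index 0
j=1: u_1=67/420 ∈ [0, 9/28) → index 0
j=2: u_2=127/420 ∈ [0, 9/28) → index 0
j=3: u_3=187/420 ∈ [11/28, 1/2) → index 3
j=4: u_4=247/420 ∈ [1/2, 11/14) → index 4
j=5: u_5=307/420 ∈ [1/2, 11/14) → index 4
j=6: u_6=367/420 ∈ [23/28, 1) → index 6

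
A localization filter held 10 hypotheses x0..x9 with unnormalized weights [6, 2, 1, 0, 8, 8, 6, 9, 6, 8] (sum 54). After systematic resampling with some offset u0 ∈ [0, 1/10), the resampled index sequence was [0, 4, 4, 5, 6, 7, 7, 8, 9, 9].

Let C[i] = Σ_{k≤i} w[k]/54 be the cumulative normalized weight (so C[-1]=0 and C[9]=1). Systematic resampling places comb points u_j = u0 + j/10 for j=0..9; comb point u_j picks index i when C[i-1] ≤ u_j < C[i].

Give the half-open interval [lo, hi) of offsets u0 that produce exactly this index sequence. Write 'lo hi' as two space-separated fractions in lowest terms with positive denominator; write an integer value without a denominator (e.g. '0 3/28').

2/27 1/10

C = [1/9, 4/27, 1/6, 1/6, 17/54, 25/54, 31/54, 20/27, 23/27, 1]
j=0 picked index 0: u0 ∈ [0, 1/9)
j=1 picked index 4: u0 ∈ [1/15, 29/135)
j=2 picked index 4: u0 ∈ [-1/30, 31/270)
j=3 picked index 5: u0 ∈ [2/135, 22/135)
j=4 picked index 6: u0 ∈ [17/270, 47/270)
j=5 picked index 7: u0 ∈ [2/27, 13/54)
j=6 picked index 7: u0 ∈ [-7/270, 19/135)
j=7 picked index 8: u0 ∈ [11/270, 41/270)
j=8 picked index 9: u0 ∈ [7/135, 1/5)
j=9 picked index 9: u0 ∈ [-13/270, 1/10)
intersection: [2/27, 1/10)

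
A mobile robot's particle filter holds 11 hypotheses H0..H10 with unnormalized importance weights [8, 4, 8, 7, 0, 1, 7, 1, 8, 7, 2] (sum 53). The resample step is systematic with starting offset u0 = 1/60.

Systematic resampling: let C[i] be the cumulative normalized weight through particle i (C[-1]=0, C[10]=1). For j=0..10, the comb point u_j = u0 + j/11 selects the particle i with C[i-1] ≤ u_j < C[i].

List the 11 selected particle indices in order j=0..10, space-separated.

C = [8/53, 12/53, 20/53, 27/53, 27/53, 28/53, 35/53, 36/53, 44/53, 51/53, 1]
j=0: u_0=1/60 ∈ [0, 8/53) → index 0
j=1: u_1=71/660 ∈ [0, 8/53) → index 0
j=2: u_2=131/660 ∈ [8/53, 12/53) → index 1
j=3: u_3=191/660 ∈ [12/53, 20/53) → index 2
j=4: u_4=251/660 ∈ [20/53, 27/53) → index 3
j=5: u_5=311/660 ∈ [20/53, 27/53) → index 3
j=6: u_6=371/660 ∈ [28/53, 35/53) → index 6
j=7: u_7=431/660 ∈ [28/53, 35/53) → index 6
j=8: u_8=491/660 ∈ [36/53, 44/53) → index 8
j=9: u_9=551/660 ∈ [44/53, 51/53) → index 9
j=10: u_10=611/660 ∈ [44/53, 51/53) → index 9

0 0 1 2 3 3 6 6 8 9 9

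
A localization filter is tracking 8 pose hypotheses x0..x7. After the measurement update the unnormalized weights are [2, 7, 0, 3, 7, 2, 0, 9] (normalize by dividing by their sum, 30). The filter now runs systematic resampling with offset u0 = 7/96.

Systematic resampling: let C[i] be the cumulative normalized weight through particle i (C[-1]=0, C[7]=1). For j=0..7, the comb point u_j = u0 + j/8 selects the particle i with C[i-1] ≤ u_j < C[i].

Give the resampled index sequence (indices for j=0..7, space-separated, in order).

1 1 3 4 4 5 7 7

C = [1/15, 3/10, 3/10, 2/5, 19/30, 7/10, 7/10, 1]
j=0: u_0=7/96 ∈ [1/15, 3/10) → index 1
j=1: u_1=19/96 ∈ [1/15, 3/10) → index 1
j=2: u_2=31/96 ∈ [3/10, 2/5) → index 3
j=3: u_3=43/96 ∈ [2/5, 19/30) → index 4
j=4: u_4=55/96 ∈ [2/5, 19/30) → index 4
j=5: u_5=67/96 ∈ [19/30, 7/10) → index 5
j=6: u_6=79/96 ∈ [7/10, 1) → index 7
j=7: u_7=91/96 ∈ [7/10, 1) → index 7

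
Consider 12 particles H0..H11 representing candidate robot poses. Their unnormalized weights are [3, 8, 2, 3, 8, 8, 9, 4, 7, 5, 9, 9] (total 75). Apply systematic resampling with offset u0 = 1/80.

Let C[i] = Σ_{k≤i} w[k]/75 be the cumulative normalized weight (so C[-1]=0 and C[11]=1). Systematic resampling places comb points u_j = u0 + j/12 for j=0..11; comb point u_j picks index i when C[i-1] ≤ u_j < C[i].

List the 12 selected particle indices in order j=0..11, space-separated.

0 1 3 4 5 6 6 7 8 10 10 11

C = [1/25, 11/75, 13/75, 16/75, 8/25, 32/75, 41/75, 3/5, 52/75, 19/25, 22/25, 1]
j=0: u_0=1/80 ∈ [0, 1/25) → index 0
j=1: u_1=23/240 ∈ [1/25, 11/75) → index 1
j=2: u_2=43/240 ∈ [13/75, 16/75) → index 3
j=3: u_3=21/80 ∈ [16/75, 8/25) → index 4
j=4: u_4=83/240 ∈ [8/25, 32/75) → index 5
j=5: u_5=103/240 ∈ [32/75, 41/75) → index 6
j=6: u_6=41/80 ∈ [32/75, 41/75) → index 6
j=7: u_7=143/240 ∈ [41/75, 3/5) → index 7
j=8: u_8=163/240 ∈ [3/5, 52/75) → index 8
j=9: u_9=61/80 ∈ [19/25, 22/25) → index 10
j=10: u_10=203/240 ∈ [19/25, 22/25) → index 10
j=11: u_11=223/240 ∈ [22/25, 1) → index 11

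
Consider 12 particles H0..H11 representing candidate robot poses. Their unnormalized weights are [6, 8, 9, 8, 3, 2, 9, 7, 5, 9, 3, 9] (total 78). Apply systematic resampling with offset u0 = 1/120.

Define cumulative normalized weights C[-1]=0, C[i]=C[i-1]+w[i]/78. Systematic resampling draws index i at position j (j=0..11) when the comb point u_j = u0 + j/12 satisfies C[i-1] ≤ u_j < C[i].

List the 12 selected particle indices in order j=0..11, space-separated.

C = [1/13, 7/39, 23/78, 31/78, 17/39, 6/13, 15/26, 2/3, 19/26, 11/13, 23/26, 1]
j=0: u_0=1/120 ∈ [0, 1/13) → index 0
j=1: u_1=11/120 ∈ [1/13, 7/39) → index 1
j=2: u_2=7/40 ∈ [1/13, 7/39) → index 1
j=3: u_3=31/120 ∈ [7/39, 23/78) → index 2
j=4: u_4=41/120 ∈ [23/78, 31/78) → index 3
j=5: u_5=17/40 ∈ [31/78, 17/39) → index 4
j=6: u_6=61/120 ∈ [6/13, 15/26) → index 6
j=7: u_7=71/120 ∈ [15/26, 2/3) → index 7
j=8: u_8=27/40 ∈ [2/3, 19/26) → index 8
j=9: u_9=91/120 ∈ [19/26, 11/13) → index 9
j=10: u_10=101/120 ∈ [19/26, 11/13) → index 9
j=11: u_11=37/40 ∈ [23/26, 1) → index 11

0 1 1 2 3 4 6 7 8 9 9 11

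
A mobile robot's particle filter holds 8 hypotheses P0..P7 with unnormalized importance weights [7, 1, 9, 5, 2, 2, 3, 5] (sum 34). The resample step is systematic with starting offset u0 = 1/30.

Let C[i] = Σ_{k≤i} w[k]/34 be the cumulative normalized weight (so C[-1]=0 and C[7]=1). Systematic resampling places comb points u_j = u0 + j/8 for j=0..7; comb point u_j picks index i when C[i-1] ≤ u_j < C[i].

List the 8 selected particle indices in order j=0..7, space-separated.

0 0 2 2 3 4 6 7

C = [7/34, 4/17, 1/2, 11/17, 12/17, 13/17, 29/34, 1]
j=0: u_0=1/30 ∈ [0, 7/34) → index 0
j=1: u_1=19/120 ∈ [0, 7/34) → index 0
j=2: u_2=17/60 ∈ [4/17, 1/2) → index 2
j=3: u_3=49/120 ∈ [4/17, 1/2) → index 2
j=4: u_4=8/15 ∈ [1/2, 11/17) → index 3
j=5: u_5=79/120 ∈ [11/17, 12/17) → index 4
j=6: u_6=47/60 ∈ [13/17, 29/34) → index 6
j=7: u_7=109/120 ∈ [29/34, 1) → index 7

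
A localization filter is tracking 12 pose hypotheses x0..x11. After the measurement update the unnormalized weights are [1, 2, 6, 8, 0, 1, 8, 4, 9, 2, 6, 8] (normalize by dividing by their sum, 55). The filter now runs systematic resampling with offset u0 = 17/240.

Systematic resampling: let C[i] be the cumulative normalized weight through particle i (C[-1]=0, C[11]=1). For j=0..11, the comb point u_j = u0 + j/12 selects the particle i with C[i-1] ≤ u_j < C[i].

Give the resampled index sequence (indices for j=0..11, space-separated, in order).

C = [1/55, 3/55, 9/55, 17/55, 17/55, 18/55, 26/55, 6/11, 39/55, 41/55, 47/55, 1]
j=0: u_0=17/240 ∈ [3/55, 9/55) → index 2
j=1: u_1=37/240 ∈ [3/55, 9/55) → index 2
j=2: u_2=19/80 ∈ [9/55, 17/55) → index 3
j=3: u_3=77/240 ∈ [17/55, 18/55) → index 5
j=4: u_4=97/240 ∈ [18/55, 26/55) → index 6
j=5: u_5=39/80 ∈ [26/55, 6/11) → index 7
j=6: u_6=137/240 ∈ [6/11, 39/55) → index 8
j=7: u_7=157/240 ∈ [6/11, 39/55) → index 8
j=8: u_8=59/80 ∈ [39/55, 41/55) → index 9
j=9: u_9=197/240 ∈ [41/55, 47/55) → index 10
j=10: u_10=217/240 ∈ [47/55, 1) → index 11
j=11: u_11=79/80 ∈ [47/55, 1) → index 11

2 2 3 5 6 7 8 8 9 10 11 11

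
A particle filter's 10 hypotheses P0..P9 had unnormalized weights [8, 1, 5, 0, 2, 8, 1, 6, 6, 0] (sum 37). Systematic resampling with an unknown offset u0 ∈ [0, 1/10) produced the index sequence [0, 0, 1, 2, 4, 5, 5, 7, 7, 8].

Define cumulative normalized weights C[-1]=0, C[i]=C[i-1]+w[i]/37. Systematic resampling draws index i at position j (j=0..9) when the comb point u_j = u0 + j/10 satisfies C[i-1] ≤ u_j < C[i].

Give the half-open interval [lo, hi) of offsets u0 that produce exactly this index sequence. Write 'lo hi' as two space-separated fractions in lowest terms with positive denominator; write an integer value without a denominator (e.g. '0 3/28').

C = [8/37, 9/37, 14/37, 14/37, 16/37, 24/37, 25/37, 31/37, 1, 1]
j=0 picked index 0: u0 ∈ [0, 8/37)
j=1 picked index 0: u0 ∈ [-1/10, 43/370)
j=2 picked index 1: u0 ∈ [3/185, 8/185)
j=3 picked index 2: u0 ∈ [-21/370, 29/370)
j=4 picked index 4: u0 ∈ [-4/185, 6/185)
j=5 picked index 5: u0 ∈ [-5/74, 11/74)
j=6 picked index 5: u0 ∈ [-31/185, 9/185)
j=7 picked index 7: u0 ∈ [-9/370, 51/370)
j=8 picked index 7: u0 ∈ [-23/185, 7/185)
j=9 picked index 8: u0 ∈ [-23/370, 1/10)
intersection: [3/185, 6/185)

3/185 6/185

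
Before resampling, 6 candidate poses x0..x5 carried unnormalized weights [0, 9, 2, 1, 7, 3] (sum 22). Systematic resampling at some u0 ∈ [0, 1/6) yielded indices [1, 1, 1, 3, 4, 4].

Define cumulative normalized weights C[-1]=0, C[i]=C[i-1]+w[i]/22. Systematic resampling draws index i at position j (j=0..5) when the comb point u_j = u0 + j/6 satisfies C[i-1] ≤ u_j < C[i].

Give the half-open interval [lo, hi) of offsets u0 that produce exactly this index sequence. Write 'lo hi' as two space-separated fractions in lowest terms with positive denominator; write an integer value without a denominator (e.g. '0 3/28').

0 1/33

C = [0, 9/22, 1/2, 6/11, 19/22, 1]
j=0 picked index 1: u0 ∈ [0, 9/22)
j=1 picked index 1: u0 ∈ [-1/6, 8/33)
j=2 picked index 1: u0 ∈ [-1/3, 5/66)
j=3 picked index 3: u0 ∈ [0, 1/22)
j=4 picked index 4: u0 ∈ [-4/33, 13/66)
j=5 picked index 4: u0 ∈ [-19/66, 1/33)
intersection: [0, 1/33)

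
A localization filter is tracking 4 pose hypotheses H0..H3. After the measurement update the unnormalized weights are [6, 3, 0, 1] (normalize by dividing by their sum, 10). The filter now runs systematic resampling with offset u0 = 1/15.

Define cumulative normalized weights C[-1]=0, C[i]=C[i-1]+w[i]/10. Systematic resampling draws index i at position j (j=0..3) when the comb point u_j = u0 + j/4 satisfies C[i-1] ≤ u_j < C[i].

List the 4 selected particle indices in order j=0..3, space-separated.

C = [3/5, 9/10, 9/10, 1]
j=0: u_0=1/15 ∈ [0, 3/5) → index 0
j=1: u_1=19/60 ∈ [0, 3/5) → index 0
j=2: u_2=17/30 ∈ [0, 3/5) → index 0
j=3: u_3=49/60 ∈ [3/5, 9/10) → index 1

0 0 0 1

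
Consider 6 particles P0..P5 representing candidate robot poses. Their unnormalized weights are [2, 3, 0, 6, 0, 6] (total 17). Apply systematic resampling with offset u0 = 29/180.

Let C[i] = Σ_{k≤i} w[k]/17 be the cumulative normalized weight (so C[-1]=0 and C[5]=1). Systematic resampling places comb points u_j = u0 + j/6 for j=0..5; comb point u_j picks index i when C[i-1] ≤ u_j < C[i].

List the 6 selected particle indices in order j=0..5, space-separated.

1 3 3 5 5 5

C = [2/17, 5/17, 5/17, 11/17, 11/17, 1]
j=0: u_0=29/180 ∈ [2/17, 5/17) → index 1
j=1: u_1=59/180 ∈ [5/17, 11/17) → index 3
j=2: u_2=89/180 ∈ [5/17, 11/17) → index 3
j=3: u_3=119/180 ∈ [11/17, 1) → index 5
j=4: u_4=149/180 ∈ [11/17, 1) → index 5
j=5: u_5=179/180 ∈ [11/17, 1) → index 5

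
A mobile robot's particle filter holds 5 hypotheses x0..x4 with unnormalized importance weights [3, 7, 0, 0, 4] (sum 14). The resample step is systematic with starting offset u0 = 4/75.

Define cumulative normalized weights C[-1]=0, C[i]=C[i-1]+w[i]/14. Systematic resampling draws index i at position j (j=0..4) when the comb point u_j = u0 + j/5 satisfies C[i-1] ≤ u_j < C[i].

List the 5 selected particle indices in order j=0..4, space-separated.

C = [3/14, 5/7, 5/7, 5/7, 1]
j=0: u_0=4/75 ∈ [0, 3/14) → index 0
j=1: u_1=19/75 ∈ [3/14, 5/7) → index 1
j=2: u_2=34/75 ∈ [3/14, 5/7) → index 1
j=3: u_3=49/75 ∈ [3/14, 5/7) → index 1
j=4: u_4=64/75 ∈ [5/7, 1) → index 4

0 1 1 1 4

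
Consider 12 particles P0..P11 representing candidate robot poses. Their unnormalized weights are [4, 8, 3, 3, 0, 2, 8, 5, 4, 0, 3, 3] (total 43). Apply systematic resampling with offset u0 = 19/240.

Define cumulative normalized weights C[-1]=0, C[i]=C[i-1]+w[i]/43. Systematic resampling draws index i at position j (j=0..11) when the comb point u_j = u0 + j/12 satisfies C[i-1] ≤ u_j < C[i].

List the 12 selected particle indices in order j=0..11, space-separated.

0 1 1 2 3 6 6 7 7 8 10 11

C = [4/43, 12/43, 15/43, 18/43, 18/43, 20/43, 28/43, 33/43, 37/43, 37/43, 40/43, 1]
j=0: u_0=19/240 ∈ [0, 4/43) → index 0
j=1: u_1=13/80 ∈ [4/43, 12/43) → index 1
j=2: u_2=59/240 ∈ [4/43, 12/43) → index 1
j=3: u_3=79/240 ∈ [12/43, 15/43) → index 2
j=4: u_4=33/80 ∈ [15/43, 18/43) → index 3
j=5: u_5=119/240 ∈ [20/43, 28/43) → index 6
j=6: u_6=139/240 ∈ [20/43, 28/43) → index 6
j=7: u_7=53/80 ∈ [28/43, 33/43) → index 7
j=8: u_8=179/240 ∈ [28/43, 33/43) → index 7
j=9: u_9=199/240 ∈ [33/43, 37/43) → index 8
j=10: u_10=73/80 ∈ [37/43, 40/43) → index 10
j=11: u_11=239/240 ∈ [40/43, 1) → index 11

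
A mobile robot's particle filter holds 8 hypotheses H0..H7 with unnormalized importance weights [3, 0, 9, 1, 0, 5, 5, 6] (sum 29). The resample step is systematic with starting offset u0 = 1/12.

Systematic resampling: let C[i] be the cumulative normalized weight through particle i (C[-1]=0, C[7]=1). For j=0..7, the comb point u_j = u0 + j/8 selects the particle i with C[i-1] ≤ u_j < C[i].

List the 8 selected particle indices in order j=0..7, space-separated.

C = [3/29, 3/29, 12/29, 13/29, 13/29, 18/29, 23/29, 1]
j=0: u_0=1/12 ∈ [0, 3/29) → index 0
j=1: u_1=5/24 ∈ [3/29, 12/29) → index 2
j=2: u_2=1/3 ∈ [3/29, 12/29) → index 2
j=3: u_3=11/24 ∈ [13/29, 18/29) → index 5
j=4: u_4=7/12 ∈ [13/29, 18/29) → index 5
j=5: u_5=17/24 ∈ [18/29, 23/29) → index 6
j=6: u_6=5/6 ∈ [23/29, 1) → index 7
j=7: u_7=23/24 ∈ [23/29, 1) → index 7

0 2 2 5 5 6 7 7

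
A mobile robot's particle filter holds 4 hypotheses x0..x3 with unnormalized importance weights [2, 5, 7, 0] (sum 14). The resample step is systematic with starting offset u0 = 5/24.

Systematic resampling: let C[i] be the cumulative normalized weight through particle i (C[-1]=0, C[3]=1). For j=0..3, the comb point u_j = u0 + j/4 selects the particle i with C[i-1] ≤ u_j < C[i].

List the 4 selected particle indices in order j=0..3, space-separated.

C = [1/7, 1/2, 1, 1]
j=0: u_0=5/24 ∈ [1/7, 1/2) → index 1
j=1: u_1=11/24 ∈ [1/7, 1/2) → index 1
j=2: u_2=17/24 ∈ [1/2, 1) → index 2
j=3: u_3=23/24 ∈ [1/2, 1) → index 2

1 1 2 2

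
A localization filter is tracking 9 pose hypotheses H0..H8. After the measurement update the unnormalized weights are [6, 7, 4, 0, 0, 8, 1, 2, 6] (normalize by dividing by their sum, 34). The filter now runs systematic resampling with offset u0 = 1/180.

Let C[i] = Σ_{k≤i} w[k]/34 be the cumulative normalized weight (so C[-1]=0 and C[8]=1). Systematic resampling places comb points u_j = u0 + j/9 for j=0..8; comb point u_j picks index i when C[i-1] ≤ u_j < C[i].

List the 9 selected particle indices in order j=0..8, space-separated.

C = [3/17, 13/34, 1/2, 1/2, 1/2, 25/34, 13/17, 14/17, 1]
j=0: u_0=1/180 ∈ [0, 3/17) → index 0
j=1: u_1=7/60 ∈ [0, 3/17) → index 0
j=2: u_2=41/180 ∈ [3/17, 13/34) → index 1
j=3: u_3=61/180 ∈ [3/17, 13/34) → index 1
j=4: u_4=9/20 ∈ [13/34, 1/2) → index 2
j=5: u_5=101/180 ∈ [1/2, 25/34) → index 5
j=6: u_6=121/180 ∈ [1/2, 25/34) → index 5
j=7: u_7=47/60 ∈ [13/17, 14/17) → index 7
j=8: u_8=161/180 ∈ [14/17, 1) → index 8

0 0 1 1 2 5 5 7 8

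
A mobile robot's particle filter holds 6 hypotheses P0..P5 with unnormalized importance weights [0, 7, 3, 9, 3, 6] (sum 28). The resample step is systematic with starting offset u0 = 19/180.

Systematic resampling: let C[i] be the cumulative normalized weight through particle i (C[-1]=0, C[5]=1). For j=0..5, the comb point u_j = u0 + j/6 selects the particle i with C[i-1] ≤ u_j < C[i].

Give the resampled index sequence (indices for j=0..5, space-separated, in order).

C = [0, 1/4, 5/14, 19/28, 11/14, 1]
j=0: u_0=19/180 ∈ [0, 1/4) → index 1
j=1: u_1=49/180 ∈ [1/4, 5/14) → index 2
j=2: u_2=79/180 ∈ [5/14, 19/28) → index 3
j=3: u_3=109/180 ∈ [5/14, 19/28) → index 3
j=4: u_4=139/180 ∈ [19/28, 11/14) → index 4
j=5: u_5=169/180 ∈ [11/14, 1) → index 5

1 2 3 3 4 5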